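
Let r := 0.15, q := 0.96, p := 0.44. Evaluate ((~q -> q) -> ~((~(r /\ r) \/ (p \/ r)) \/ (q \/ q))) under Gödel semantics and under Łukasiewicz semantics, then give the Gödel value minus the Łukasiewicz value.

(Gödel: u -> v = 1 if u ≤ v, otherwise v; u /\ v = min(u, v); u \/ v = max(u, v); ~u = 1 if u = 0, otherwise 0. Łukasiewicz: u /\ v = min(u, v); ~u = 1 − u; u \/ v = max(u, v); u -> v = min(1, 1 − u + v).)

-0.04

Gödel evaluation:
  ~q: Gödel ¬ of 0.96 = 0 (operand ≠ 0)
  (~q -> q): 0 ≤ 0.96, so result = 1
  (r /\ r) = min(0.15, 0.15) = 0.15
  ~(r /\ r): Gödel ¬ of 0.15 = 0 (operand ≠ 0)
  (p \/ r) = max(0.44, 0.15) = 0.44
  (~(r /\ r) \/ (p \/ r)) = max(0, 0.44) = 0.44
  (q \/ q) = max(0.96, 0.96) = 0.96
  ((~(r /\ r) \/ (p \/ r)) \/ (q \/ q)) = max(0.44, 0.96) = 0.96
  ~((~(r /\ r) \/ (p \/ r)) \/ (q \/ q)): Gödel ¬ of 0.96 = 0 (operand ≠ 0)
  ((~q -> q) -> ~((~(r /\ r) \/ (p \/ r)) \/ (q \/ q))): 1 > 0, so result = 0
  Gödel value = 0
Łukasiewicz evaluation:
  ~q: Łukasiewicz ¬ gives 1 − 0.96 = 0.04
  (~q -> q): min(1, 1 − 0.04 + 0.96) = 1
  (r /\ r) = min(0.15, 0.15) = 0.15
  ~(r /\ r): Łukasiewicz ¬ gives 1 − 0.15 = 0.85
  (p \/ r) = max(0.44, 0.15) = 0.44
  (~(r /\ r) \/ (p \/ r)) = max(0.85, 0.44) = 0.85
  (q \/ q) = max(0.96, 0.96) = 0.96
  ((~(r /\ r) \/ (p \/ r)) \/ (q \/ q)) = max(0.85, 0.96) = 0.96
  ~((~(r /\ r) \/ (p \/ r)) \/ (q \/ q)): Łukasiewicz ¬ gives 1 − 0.96 = 0.04
  ((~q -> q) -> ~((~(r /\ r) \/ (p \/ r)) \/ (q \/ q))): min(1, 1 − 1 + 0.04) = 0.04
  Łukasiewicz value = 0.04
Difference: 0 − 0.04 = -0.04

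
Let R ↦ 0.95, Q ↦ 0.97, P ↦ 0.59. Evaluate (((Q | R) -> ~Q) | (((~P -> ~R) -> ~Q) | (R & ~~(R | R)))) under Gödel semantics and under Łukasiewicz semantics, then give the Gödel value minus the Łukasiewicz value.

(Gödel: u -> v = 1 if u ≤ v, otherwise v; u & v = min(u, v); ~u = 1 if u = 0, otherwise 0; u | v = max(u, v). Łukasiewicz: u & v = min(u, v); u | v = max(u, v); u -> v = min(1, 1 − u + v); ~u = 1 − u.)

0.00

Gödel evaluation:
  (Q | R) = max(0.97, 0.95) = 0.97
  ~Q: Gödel ¬ of 0.97 = 0 (operand ≠ 0)
  ((Q | R) -> ~Q): 0.97 > 0, so result = 0
  ~P: Gödel ¬ of 0.59 = 0 (operand ≠ 0)
  ~R: Gödel ¬ of 0.95 = 0 (operand ≠ 0)
  (~P -> ~R): 0 ≤ 0, so result = 1
  ~Q: Gödel ¬ of 0.97 = 0 (operand ≠ 0)
  ((~P -> ~R) -> ~Q): 1 > 0, so result = 0
  (R | R) = max(0.95, 0.95) = 0.95
  ~(R | R): Gödel ¬ of 0.95 = 0 (operand ≠ 0)
  ~~(R | R): Gödel ¬ of 0 = 1 (operand is 0)
  (R & ~~(R | R)) = min(0.95, 1) = 0.95
  (((~P -> ~R) -> ~Q) | (R & ~~(R | R))) = max(0, 0.95) = 0.95
  (((Q | R) -> ~Q) | (((~P -> ~R) -> ~Q) | (R & ~~(R | R)))) = max(0, 0.95) = 0.95
  Gödel value = 0.95
Łukasiewicz evaluation:
  (Q | R) = max(0.97, 0.95) = 0.97
  ~Q: Łukasiewicz ¬ gives 1 − 0.97 = 0.03
  ((Q | R) -> ~Q): min(1, 1 − 0.97 + 0.03) = 0.06
  ~P: Łukasiewicz ¬ gives 1 − 0.59 = 0.41
  ~R: Łukasiewicz ¬ gives 1 − 0.95 = 0.05
  (~P -> ~R): min(1, 1 − 0.41 + 0.05) = 0.64
  ~Q: Łukasiewicz ¬ gives 1 − 0.97 = 0.03
  ((~P -> ~R) -> ~Q): min(1, 1 − 0.64 + 0.03) = 0.39
  (R | R) = max(0.95, 0.95) = 0.95
  ~(R | R): Łukasiewicz ¬ gives 1 − 0.95 = 0.05
  ~~(R | R): Łukasiewicz ¬ gives 1 − 0.05 = 0.95
  (R & ~~(R | R)) = min(0.95, 0.95) = 0.95
  (((~P -> ~R) -> ~Q) | (R & ~~(R | R))) = max(0.39, 0.95) = 0.95
  (((Q | R) -> ~Q) | (((~P -> ~R) -> ~Q) | (R & ~~(R | R)))) = max(0.06, 0.95) = 0.95
  Łukasiewicz value = 0.95
Difference: 0.95 − 0.95 = 0.00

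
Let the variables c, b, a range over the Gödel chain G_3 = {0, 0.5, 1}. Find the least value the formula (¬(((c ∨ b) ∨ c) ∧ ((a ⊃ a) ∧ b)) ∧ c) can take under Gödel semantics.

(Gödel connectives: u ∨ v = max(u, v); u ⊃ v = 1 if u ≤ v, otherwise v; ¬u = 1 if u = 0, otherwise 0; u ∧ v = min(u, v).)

0.00

The minimum is attained at c = 0, b = 0, a = 0:
  (c ∨ b) = max(0, 0) = 0
  ((c ∨ b) ∨ c) = max(0, 0) = 0
  (a ⊃ a): 0 ≤ 0, so result = 1
  ((a ⊃ a) ∧ b) = min(1, 0) = 0
  (((c ∨ b) ∨ c) ∧ ((a ⊃ a) ∧ b)) = min(0, 0) = 0
  ¬(((c ∨ b) ∨ c) ∧ ((a ⊃ a) ∧ b)): Gödel ¬ of 0 = 1 (operand is 0)
  (¬(((c ∨ b) ∨ c) ∧ ((a ⊃ a) ∧ b)) ∧ c) = min(1, 0) = 0
Checking all 27 assignments confirms none give a value below 0.00.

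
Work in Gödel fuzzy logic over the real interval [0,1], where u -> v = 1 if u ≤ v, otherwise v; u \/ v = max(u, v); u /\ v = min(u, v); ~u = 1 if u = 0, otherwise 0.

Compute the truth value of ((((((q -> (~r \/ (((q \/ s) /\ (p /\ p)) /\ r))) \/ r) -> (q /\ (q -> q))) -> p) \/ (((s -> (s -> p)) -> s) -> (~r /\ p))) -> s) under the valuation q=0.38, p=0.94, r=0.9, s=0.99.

~r: Gödel ¬ of 0.9 = 0 (operand ≠ 0)
(q \/ s) = max(0.38, 0.99) = 0.99
(p /\ p) = min(0.94, 0.94) = 0.94
((q \/ s) /\ (p /\ p)) = min(0.99, 0.94) = 0.94
(((q \/ s) /\ (p /\ p)) /\ r) = min(0.94, 0.9) = 0.9
(~r \/ (((q \/ s) /\ (p /\ p)) /\ r)) = max(0, 0.9) = 0.9
(q -> (~r \/ (((q \/ s) /\ (p /\ p)) /\ r))): 0.38 ≤ 0.9, so result = 1
((q -> (~r \/ (((q \/ s) /\ (p /\ p)) /\ r))) \/ r) = max(1, 0.9) = 1
(q -> q): 0.38 ≤ 0.38, so result = 1
(q /\ (q -> q)) = min(0.38, 1) = 0.38
(((q -> (~r \/ (((q \/ s) /\ (p /\ p)) /\ r))) \/ r) -> (q /\ (q -> q))): 1 > 0.38, so result = 0.38
((((q -> (~r \/ (((q \/ s) /\ (p /\ p)) /\ r))) \/ r) -> (q /\ (q -> q))) -> p): 0.38 ≤ 0.94, so result = 1
(s -> p): 0.99 > 0.94, so result = 0.94
(s -> (s -> p)): 0.99 > 0.94, so result = 0.94
((s -> (s -> p)) -> s): 0.94 ≤ 0.99, so result = 1
~r: Gödel ¬ of 0.9 = 0 (operand ≠ 0)
(~r /\ p) = min(0, 0.94) = 0
(((s -> (s -> p)) -> s) -> (~r /\ p)): 1 > 0, so result = 0
(((((q -> (~r \/ (((q \/ s) /\ (p /\ p)) /\ r))) \/ r) -> (q /\ (q -> q))) -> p) \/ (((s -> (s -> p)) -> s) -> (~r /\ p))) = max(1, 0) = 1
((((((q -> (~r \/ (((q \/ s) /\ (p /\ p)) /\ r))) \/ r) -> (q /\ (q -> q))) -> p) \/ (((s -> (s -> p)) -> s) -> (~r /\ p))) -> s): 1 > 0.99, so result = 0.99

0.99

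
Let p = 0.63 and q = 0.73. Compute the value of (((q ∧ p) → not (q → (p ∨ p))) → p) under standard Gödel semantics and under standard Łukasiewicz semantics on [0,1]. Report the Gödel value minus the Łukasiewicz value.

0.00

Gödel evaluation:
  (q ∧ p) = min(0.73, 0.63) = 0.63
  (p ∨ p) = max(0.63, 0.63) = 0.63
  (q → (p ∨ p)): 0.73 > 0.63, so result = 0.63
  not (q → (p ∨ p)): Gödel ¬ of 0.63 = 0 (operand ≠ 0)
  ((q ∧ p) → not (q → (p ∨ p))): 0.63 > 0, so result = 0
  (((q ∧ p) → not (q → (p ∨ p))) → p): 0 ≤ 0.63, so result = 1
  Gödel value = 1
Łukasiewicz evaluation:
  (q ∧ p) = min(0.73, 0.63) = 0.63
  (p ∨ p) = max(0.63, 0.63) = 0.63
  (q → (p ∨ p)): min(1, 1 − 0.73 + 0.63) = 0.9
  not (q → (p ∨ p)): Łukasiewicz ¬ gives 1 − 0.9 = 0.1
  ((q ∧ p) → not (q → (p ∨ p))): min(1, 1 − 0.63 + 0.1) = 0.47
  (((q ∧ p) → not (q → (p ∨ p))) → p): min(1, 1 − 0.47 + 0.63) = 1
  Łukasiewicz value = 1
Difference: 1 − 1 = 0.00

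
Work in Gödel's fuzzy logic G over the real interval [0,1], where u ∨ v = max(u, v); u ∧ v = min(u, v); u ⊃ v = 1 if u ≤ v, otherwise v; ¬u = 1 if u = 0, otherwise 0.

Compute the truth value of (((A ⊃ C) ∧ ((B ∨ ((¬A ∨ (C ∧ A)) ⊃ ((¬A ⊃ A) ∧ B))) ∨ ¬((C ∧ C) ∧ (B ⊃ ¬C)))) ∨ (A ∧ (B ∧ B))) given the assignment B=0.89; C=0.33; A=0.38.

0.38

(A ⊃ C): 0.38 > 0.33, so result = 0.33
¬A: Gödel ¬ of 0.38 = 0 (operand ≠ 0)
(C ∧ A) = min(0.33, 0.38) = 0.33
(¬A ∨ (C ∧ A)) = max(0, 0.33) = 0.33
¬A: Gödel ¬ of 0.38 = 0 (operand ≠ 0)
(¬A ⊃ A): 0 ≤ 0.38, so result = 1
((¬A ⊃ A) ∧ B) = min(1, 0.89) = 0.89
((¬A ∨ (C ∧ A)) ⊃ ((¬A ⊃ A) ∧ B)): 0.33 ≤ 0.89, so result = 1
(B ∨ ((¬A ∨ (C ∧ A)) ⊃ ((¬A ⊃ A) ∧ B))) = max(0.89, 1) = 1
(C ∧ C) = min(0.33, 0.33) = 0.33
¬C: Gödel ¬ of 0.33 = 0 (operand ≠ 0)
(B ⊃ ¬C): 0.89 > 0, so result = 0
((C ∧ C) ∧ (B ⊃ ¬C)) = min(0.33, 0) = 0
¬((C ∧ C) ∧ (B ⊃ ¬C)): Gödel ¬ of 0 = 1 (operand is 0)
((B ∨ ((¬A ∨ (C ∧ A)) ⊃ ((¬A ⊃ A) ∧ B))) ∨ ¬((C ∧ C) ∧ (B ⊃ ¬C))) = max(1, 1) = 1
((A ⊃ C) ∧ ((B ∨ ((¬A ∨ (C ∧ A)) ⊃ ((¬A ⊃ A) ∧ B))) ∨ ¬((C ∧ C) ∧ (B ⊃ ¬C)))) = min(0.33, 1) = 0.33
(B ∧ B) = min(0.89, 0.89) = 0.89
(A ∧ (B ∧ B)) = min(0.38, 0.89) = 0.38
(((A ⊃ C) ∧ ((B ∨ ((¬A ∨ (C ∧ A)) ⊃ ((¬A ⊃ A) ∧ B))) ∨ ¬((C ∧ C) ∧ (B ⊃ ¬C)))) ∨ (A ∧ (B ∧ B))) = max(0.33, 0.38) = 0.38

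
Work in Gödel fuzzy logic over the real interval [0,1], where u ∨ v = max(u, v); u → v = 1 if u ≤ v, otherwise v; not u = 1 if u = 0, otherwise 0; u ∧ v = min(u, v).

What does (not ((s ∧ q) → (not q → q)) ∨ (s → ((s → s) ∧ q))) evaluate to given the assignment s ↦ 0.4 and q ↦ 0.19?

(s ∧ q) = min(0.4, 0.19) = 0.19
not q: Gödel ¬ of 0.19 = 0 (operand ≠ 0)
(not q → q): 0 ≤ 0.19, so result = 1
((s ∧ q) → (not q → q)): 0.19 ≤ 1, so result = 1
not ((s ∧ q) → (not q → q)): Gödel ¬ of 1 = 0 (operand ≠ 0)
(s → s): 0.4 ≤ 0.4, so result = 1
((s → s) ∧ q) = min(1, 0.19) = 0.19
(s → ((s → s) ∧ q)): 0.4 > 0.19, so result = 0.19
(not ((s ∧ q) → (not q → q)) ∨ (s → ((s → s) ∧ q))) = max(0, 0.19) = 0.19

0.19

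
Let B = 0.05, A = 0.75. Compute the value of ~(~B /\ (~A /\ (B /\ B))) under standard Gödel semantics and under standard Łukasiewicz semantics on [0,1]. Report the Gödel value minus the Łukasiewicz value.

0.05

Gödel evaluation:
  ~B: Gödel ¬ of 0.05 = 0 (operand ≠ 0)
  ~A: Gödel ¬ of 0.75 = 0 (operand ≠ 0)
  (B /\ B) = min(0.05, 0.05) = 0.05
  (~A /\ (B /\ B)) = min(0, 0.05) = 0
  (~B /\ (~A /\ (B /\ B))) = min(0, 0) = 0
  ~(~B /\ (~A /\ (B /\ B))): Gödel ¬ of 0 = 1 (operand is 0)
  Gödel value = 1
Łukasiewicz evaluation:
  ~B: Łukasiewicz ¬ gives 1 − 0.05 = 0.95
  ~A: Łukasiewicz ¬ gives 1 − 0.75 = 0.25
  (B /\ B) = min(0.05, 0.05) = 0.05
  (~A /\ (B /\ B)) = min(0.25, 0.05) = 0.05
  (~B /\ (~A /\ (B /\ B))) = min(0.95, 0.05) = 0.05
  ~(~B /\ (~A /\ (B /\ B))): Łukasiewicz ¬ gives 1 − 0.05 = 0.95
  Łukasiewicz value = 0.95
Difference: 1 − 0.95 = 0.05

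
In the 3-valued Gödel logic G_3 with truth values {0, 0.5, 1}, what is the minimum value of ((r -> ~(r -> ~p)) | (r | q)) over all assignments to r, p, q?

The minimum is attained at r = 0.5, p = 0, q = 0:
  ~p: Gödel ¬ of 0 = 1 (operand is 0)
  (r -> ~p): 0.5 ≤ 1, so result = 1
  ~(r -> ~p): Gödel ¬ of 1 = 0 (operand ≠ 0)
  (r -> ~(r -> ~p)): 0.5 > 0, so result = 0
  (r | q) = max(0.5, 0) = 0.5
  ((r -> ~(r -> ~p)) | (r | q)) = max(0, 0.5) = 0.5
Checking all 27 assignments confirms none give a value below 0.50.

0.50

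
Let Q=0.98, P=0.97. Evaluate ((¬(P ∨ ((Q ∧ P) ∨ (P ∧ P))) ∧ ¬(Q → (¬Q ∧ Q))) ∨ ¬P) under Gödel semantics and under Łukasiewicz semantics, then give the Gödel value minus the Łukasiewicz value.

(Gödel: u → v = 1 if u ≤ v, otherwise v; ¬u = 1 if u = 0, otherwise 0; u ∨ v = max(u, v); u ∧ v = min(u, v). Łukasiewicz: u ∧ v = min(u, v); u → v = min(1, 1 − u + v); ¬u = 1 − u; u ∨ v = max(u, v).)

-0.03

Gödel evaluation:
  (Q ∧ P) = min(0.98, 0.97) = 0.97
  (P ∧ P) = min(0.97, 0.97) = 0.97
  ((Q ∧ P) ∨ (P ∧ P)) = max(0.97, 0.97) = 0.97
  (P ∨ ((Q ∧ P) ∨ (P ∧ P))) = max(0.97, 0.97) = 0.97
  ¬(P ∨ ((Q ∧ P) ∨ (P ∧ P))): Gödel ¬ of 0.97 = 0 (operand ≠ 0)
  ¬Q: Gödel ¬ of 0.98 = 0 (operand ≠ 0)
  (¬Q ∧ Q) = min(0, 0.98) = 0
  (Q → (¬Q ∧ Q)): 0.98 > 0, so result = 0
  ¬(Q → (¬Q ∧ Q)): Gödel ¬ of 0 = 1 (operand is 0)
  (¬(P ∨ ((Q ∧ P) ∨ (P ∧ P))) ∧ ¬(Q → (¬Q ∧ Q))) = min(0, 1) = 0
  ¬P: Gödel ¬ of 0.97 = 0 (operand ≠ 0)
  ((¬(P ∨ ((Q ∧ P) ∨ (P ∧ P))) ∧ ¬(Q → (¬Q ∧ Q))) ∨ ¬P) = max(0, 0) = 0
  Gödel value = 0
Łukasiewicz evaluation:
  (Q ∧ P) = min(0.98, 0.97) = 0.97
  (P ∧ P) = min(0.97, 0.97) = 0.97
  ((Q ∧ P) ∨ (P ∧ P)) = max(0.97, 0.97) = 0.97
  (P ∨ ((Q ∧ P) ∨ (P ∧ P))) = max(0.97, 0.97) = 0.97
  ¬(P ∨ ((Q ∧ P) ∨ (P ∧ P))): Łukasiewicz ¬ gives 1 − 0.97 = 0.03
  ¬Q: Łukasiewicz ¬ gives 1 − 0.98 = 0.02
  (¬Q ∧ Q) = min(0.02, 0.98) = 0.02
  (Q → (¬Q ∧ Q)): min(1, 1 − 0.98 + 0.02) = 0.04
  ¬(Q → (¬Q ∧ Q)): Łukasiewicz ¬ gives 1 − 0.04 = 0.96
  (¬(P ∨ ((Q ∧ P) ∨ (P ∧ P))) ∧ ¬(Q → (¬Q ∧ Q))) = min(0.03, 0.96) = 0.03
  ¬P: Łukasiewicz ¬ gives 1 − 0.97 = 0.03
  ((¬(P ∨ ((Q ∧ P) ∨ (P ∧ P))) ∧ ¬(Q → (¬Q ∧ Q))) ∨ ¬P) = max(0.03, 0.03) = 0.03
  Łukasiewicz value = 0.03
Difference: 0 − 0.03 = -0.03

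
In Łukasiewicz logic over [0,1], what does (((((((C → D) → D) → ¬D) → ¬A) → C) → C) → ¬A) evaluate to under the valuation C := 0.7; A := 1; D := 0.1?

(C → D): min(1, 1 − 0.7 + 0.1) = 0.4
((C → D) → D): min(1, 1 − 0.4 + 0.1) = 0.7
¬D: Łukasiewicz ¬ gives 1 − 0.1 = 0.9
(((C → D) → D) → ¬D): min(1, 1 − 0.7 + 0.9) = 1
¬A: Łukasiewicz ¬ gives 1 − 1 = 0
((((C → D) → D) → ¬D) → ¬A): min(1, 1 − 1 + 0) = 0
(((((C → D) → D) → ¬D) → ¬A) → C): min(1, 1 − 0 + 0.7) = 1
((((((C → D) → D) → ¬D) → ¬A) → C) → C): min(1, 1 − 1 + 0.7) = 0.7
¬A: Łukasiewicz ¬ gives 1 − 1 = 0
(((((((C → D) → D) → ¬D) → ¬A) → C) → C) → ¬A): min(1, 1 − 0.7 + 0) = 0.3

0.30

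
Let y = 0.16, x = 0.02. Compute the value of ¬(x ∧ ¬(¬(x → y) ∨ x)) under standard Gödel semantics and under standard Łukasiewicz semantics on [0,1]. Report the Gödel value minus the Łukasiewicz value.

0.02

Gödel evaluation:
  (x → y): 0.02 ≤ 0.16, so result = 1
  ¬(x → y): Gödel ¬ of 1 = 0 (operand ≠ 0)
  (¬(x → y) ∨ x) = max(0, 0.02) = 0.02
  ¬(¬(x → y) ∨ x): Gödel ¬ of 0.02 = 0 (operand ≠ 0)
  (x ∧ ¬(¬(x → y) ∨ x)) = min(0.02, 0) = 0
  ¬(x ∧ ¬(¬(x → y) ∨ x)): Gödel ¬ of 0 = 1 (operand is 0)
  Gödel value = 1
Łukasiewicz evaluation:
  (x → y): min(1, 1 − 0.02 + 0.16) = 1
  ¬(x → y): Łukasiewicz ¬ gives 1 − 1 = 0
  (¬(x → y) ∨ x) = max(0, 0.02) = 0.02
  ¬(¬(x → y) ∨ x): Łukasiewicz ¬ gives 1 − 0.02 = 0.98
  (x ∧ ¬(¬(x → y) ∨ x)) = min(0.02, 0.98) = 0.02
  ¬(x ∧ ¬(¬(x → y) ∨ x)): Łukasiewicz ¬ gives 1 − 0.02 = 0.98
  Łukasiewicz value = 0.98
Difference: 1 − 0.98 = 0.02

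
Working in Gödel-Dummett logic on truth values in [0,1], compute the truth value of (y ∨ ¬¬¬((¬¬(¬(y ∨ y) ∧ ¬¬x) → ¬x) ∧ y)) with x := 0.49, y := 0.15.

(y ∨ y) = max(0.15, 0.15) = 0.15
¬(y ∨ y): Gödel ¬ of 0.15 = 0 (operand ≠ 0)
¬x: Gödel ¬ of 0.49 = 0 (operand ≠ 0)
¬¬x: Gödel ¬ of 0 = 1 (operand is 0)
(¬(y ∨ y) ∧ ¬¬x) = min(0, 1) = 0
¬(¬(y ∨ y) ∧ ¬¬x): Gödel ¬ of 0 = 1 (operand is 0)
¬¬(¬(y ∨ y) ∧ ¬¬x): Gödel ¬ of 1 = 0 (operand ≠ 0)
¬x: Gödel ¬ of 0.49 = 0 (operand ≠ 0)
(¬¬(¬(y ∨ y) ∧ ¬¬x) → ¬x): 0 ≤ 0, so result = 1
((¬¬(¬(y ∨ y) ∧ ¬¬x) → ¬x) ∧ y) = min(1, 0.15) = 0.15
¬((¬¬(¬(y ∨ y) ∧ ¬¬x) → ¬x) ∧ y): Gödel ¬ of 0.15 = 0 (operand ≠ 0)
¬¬((¬¬(¬(y ∨ y) ∧ ¬¬x) → ¬x) ∧ y): Gödel ¬ of 0 = 1 (operand is 0)
¬¬¬((¬¬(¬(y ∨ y) ∧ ¬¬x) → ¬x) ∧ y): Gödel ¬ of 1 = 0 (operand ≠ 0)
(y ∨ ¬¬¬((¬¬(¬(y ∨ y) ∧ ¬¬x) → ¬x) ∧ y)) = max(0.15, 0) = 0.15

0.15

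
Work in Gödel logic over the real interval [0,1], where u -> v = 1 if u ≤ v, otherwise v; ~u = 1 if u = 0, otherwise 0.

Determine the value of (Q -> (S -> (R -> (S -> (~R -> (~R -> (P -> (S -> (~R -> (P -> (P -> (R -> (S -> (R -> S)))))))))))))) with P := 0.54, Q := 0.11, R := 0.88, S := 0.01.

1.00

~R: Gödel ¬ of 0.88 = 0 (operand ≠ 0)
~R: Gödel ¬ of 0.88 = 0 (operand ≠ 0)
~R: Gödel ¬ of 0.88 = 0 (operand ≠ 0)
(R -> S): 0.88 > 0.01, so result = 0.01
(S -> (R -> S)): 0.01 ≤ 0.01, so result = 1
(R -> (S -> (R -> S))): 0.88 ≤ 1, so result = 1
(P -> (R -> (S -> (R -> S)))): 0.54 ≤ 1, so result = 1
(P -> (P -> (R -> (S -> (R -> S))))): 0.54 ≤ 1, so result = 1
(~R -> (P -> (P -> (R -> (S -> (R -> S)))))): 0 ≤ 1, so result = 1
(S -> (~R -> (P -> (P -> (R -> (S -> (R -> S))))))): 0.01 ≤ 1, so result = 1
(P -> (S -> (~R -> (P -> (P -> (R -> (S -> (R -> S)))))))): 0.54 ≤ 1, so result = 1
(~R -> (P -> (S -> (~R -> (P -> (P -> (R -> (S -> (R -> S))))))))): 0 ≤ 1, so result = 1
(~R -> (~R -> (P -> (S -> (~R -> (P -> (P -> (R -> (S -> (R -> S)))))))))): 0 ≤ 1, so result = 1
(S -> (~R -> (~R -> (P -> (S -> (~R -> (P -> (P -> (R -> (S -> (R -> S))))))))))): 0.01 ≤ 1, so result = 1
(R -> (S -> (~R -> (~R -> (P -> (S -> (~R -> (P -> (P -> (R -> (S -> (R -> S)))))))))))): 0.88 ≤ 1, so result = 1
(S -> (R -> (S -> (~R -> (~R -> (P -> (S -> (~R -> (P -> (P -> (R -> (S -> (R -> S))))))))))))): 0.01 ≤ 1, so result = 1
(Q -> (S -> (R -> (S -> (~R -> (~R -> (P -> (S -> (~R -> (P -> (P -> (R -> (S -> (R -> S)))))))))))))): 0.11 ≤ 1, so result = 1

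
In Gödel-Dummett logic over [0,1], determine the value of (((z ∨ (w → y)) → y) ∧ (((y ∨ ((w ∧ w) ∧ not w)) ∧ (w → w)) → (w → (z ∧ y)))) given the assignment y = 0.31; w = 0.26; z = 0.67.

0.31

(w → y): 0.26 ≤ 0.31, so result = 1
(z ∨ (w → y)) = max(0.67, 1) = 1
((z ∨ (w → y)) → y): 1 > 0.31, so result = 0.31
(w ∧ w) = min(0.26, 0.26) = 0.26
not w: Gödel ¬ of 0.26 = 0 (operand ≠ 0)
((w ∧ w) ∧ not w) = min(0.26, 0) = 0
(y ∨ ((w ∧ w) ∧ not w)) = max(0.31, 0) = 0.31
(w → w): 0.26 ≤ 0.26, so result = 1
((y ∨ ((w ∧ w) ∧ not w)) ∧ (w → w)) = min(0.31, 1) = 0.31
(z ∧ y) = min(0.67, 0.31) = 0.31
(w → (z ∧ y)): 0.26 ≤ 0.31, so result = 1
(((y ∨ ((w ∧ w) ∧ not w)) ∧ (w → w)) → (w → (z ∧ y))): 0.31 ≤ 1, so result = 1
(((z ∨ (w → y)) → y) ∧ (((y ∨ ((w ∧ w) ∧ not w)) ∧ (w → w)) → (w → (z ∧ y)))) = min(0.31, 1) = 0.31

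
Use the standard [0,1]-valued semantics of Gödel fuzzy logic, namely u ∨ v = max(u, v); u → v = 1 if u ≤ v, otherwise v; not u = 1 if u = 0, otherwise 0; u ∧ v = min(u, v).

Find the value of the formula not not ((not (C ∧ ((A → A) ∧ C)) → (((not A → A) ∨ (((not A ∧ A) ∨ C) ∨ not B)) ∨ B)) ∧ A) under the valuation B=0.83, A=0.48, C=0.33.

1.00

(A → A): 0.48 ≤ 0.48, so result = 1
((A → A) ∧ C) = min(1, 0.33) = 0.33
(C ∧ ((A → A) ∧ C)) = min(0.33, 0.33) = 0.33
not (C ∧ ((A → A) ∧ C)): Gödel ¬ of 0.33 = 0 (operand ≠ 0)
not A: Gödel ¬ of 0.48 = 0 (operand ≠ 0)
(not A → A): 0 ≤ 0.48, so result = 1
not A: Gödel ¬ of 0.48 = 0 (operand ≠ 0)
(not A ∧ A) = min(0, 0.48) = 0
((not A ∧ A) ∨ C) = max(0, 0.33) = 0.33
not B: Gödel ¬ of 0.83 = 0 (operand ≠ 0)
(((not A ∧ A) ∨ C) ∨ not B) = max(0.33, 0) = 0.33
((not A → A) ∨ (((not A ∧ A) ∨ C) ∨ not B)) = max(1, 0.33) = 1
(((not A → A) ∨ (((not A ∧ A) ∨ C) ∨ not B)) ∨ B) = max(1, 0.83) = 1
(not (C ∧ ((A → A) ∧ C)) → (((not A → A) ∨ (((not A ∧ A) ∨ C) ∨ not B)) ∨ B)): 0 ≤ 1, so result = 1
((not (C ∧ ((A → A) ∧ C)) → (((not A → A) ∨ (((not A ∧ A) ∨ C) ∨ not B)) ∨ B)) ∧ A) = min(1, 0.48) = 0.48
not ((not (C ∧ ((A → A) ∧ C)) → (((not A → A) ∨ (((not A ∧ A) ∨ C) ∨ not B)) ∨ B)) ∧ A): Gödel ¬ of 0.48 = 0 (operand ≠ 0)
not not ((not (C ∧ ((A → A) ∧ C)) → (((not A → A) ∨ (((not A ∧ A) ∨ C) ∨ not B)) ∨ B)) ∧ A): Gödel ¬ of 0 = 1 (operand is 0)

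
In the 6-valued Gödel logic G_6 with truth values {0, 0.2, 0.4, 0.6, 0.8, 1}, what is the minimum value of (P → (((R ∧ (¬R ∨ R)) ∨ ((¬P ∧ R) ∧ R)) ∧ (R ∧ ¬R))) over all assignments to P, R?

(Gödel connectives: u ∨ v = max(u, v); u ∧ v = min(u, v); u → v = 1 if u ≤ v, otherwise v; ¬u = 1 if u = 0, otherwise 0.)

0.00

The minimum is attained at P = 0.2, R = 0:
  ¬R: Gödel ¬ of 0 = 1 (operand is 0)
  (¬R ∨ R) = max(1, 0) = 1
  (R ∧ (¬R ∨ R)) = min(0, 1) = 0
  ¬P: Gödel ¬ of 0.2 = 0 (operand ≠ 0)
  (¬P ∧ R) = min(0, 0) = 0
  ((¬P ∧ R) ∧ R) = min(0, 0) = 0
  ((R ∧ (¬R ∨ R)) ∨ ((¬P ∧ R) ∧ R)) = max(0, 0) = 0
  ¬R: Gödel ¬ of 0 = 1 (operand is 0)
  (R ∧ ¬R) = min(0, 1) = 0
  (((R ∧ (¬R ∨ R)) ∨ ((¬P ∧ R) ∧ R)) ∧ (R ∧ ¬R)) = min(0, 0) = 0
  (P → (((R ∧ (¬R ∨ R)) ∨ ((¬P ∧ R) ∧ R)) ∧ (R ∧ ¬R))): 0.2 > 0, so result = 0
Checking all 36 assignments confirms none give a value below 0.00.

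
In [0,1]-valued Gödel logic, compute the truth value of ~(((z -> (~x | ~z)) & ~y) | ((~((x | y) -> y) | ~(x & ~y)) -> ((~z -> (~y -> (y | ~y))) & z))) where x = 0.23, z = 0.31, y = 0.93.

0.00

~x: Gödel ¬ of 0.23 = 0 (operand ≠ 0)
~z: Gödel ¬ of 0.31 = 0 (operand ≠ 0)
(~x | ~z) = max(0, 0) = 0
(z -> (~x | ~z)): 0.31 > 0, so result = 0
~y: Gödel ¬ of 0.93 = 0 (operand ≠ 0)
((z -> (~x | ~z)) & ~y) = min(0, 0) = 0
(x | y) = max(0.23, 0.93) = 0.93
((x | y) -> y): 0.93 ≤ 0.93, so result = 1
~((x | y) -> y): Gödel ¬ of 1 = 0 (operand ≠ 0)
~y: Gödel ¬ of 0.93 = 0 (operand ≠ 0)
(x & ~y) = min(0.23, 0) = 0
~(x & ~y): Gödel ¬ of 0 = 1 (operand is 0)
(~((x | y) -> y) | ~(x & ~y)) = max(0, 1) = 1
~z: Gödel ¬ of 0.31 = 0 (operand ≠ 0)
~y: Gödel ¬ of 0.93 = 0 (operand ≠ 0)
~y: Gödel ¬ of 0.93 = 0 (operand ≠ 0)
(y | ~y) = max(0.93, 0) = 0.93
(~y -> (y | ~y)): 0 ≤ 0.93, so result = 1
(~z -> (~y -> (y | ~y))): 0 ≤ 1, so result = 1
((~z -> (~y -> (y | ~y))) & z) = min(1, 0.31) = 0.31
((~((x | y) -> y) | ~(x & ~y)) -> ((~z -> (~y -> (y | ~y))) & z)): 1 > 0.31, so result = 0.31
(((z -> (~x | ~z)) & ~y) | ((~((x | y) -> y) | ~(x & ~y)) -> ((~z -> (~y -> (y | ~y))) & z))) = max(0, 0.31) = 0.31
~(((z -> (~x | ~z)) & ~y) | ((~((x | y) -> y) | ~(x & ~y)) -> ((~z -> (~y -> (y | ~y))) & z))): Gödel ¬ of 0.31 = 0 (operand ≠ 0)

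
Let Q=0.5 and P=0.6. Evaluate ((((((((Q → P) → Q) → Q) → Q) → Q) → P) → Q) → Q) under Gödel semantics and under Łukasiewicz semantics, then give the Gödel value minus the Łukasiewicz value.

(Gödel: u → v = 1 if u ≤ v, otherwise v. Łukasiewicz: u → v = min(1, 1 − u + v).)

Gödel evaluation:
  (Q → P): 0.5 ≤ 0.6, so result = 1
  ((Q → P) → Q): 1 > 0.5, so result = 0.5
  (((Q → P) → Q) → Q): 0.5 ≤ 0.5, so result = 1
  ((((Q → P) → Q) → Q) → Q): 1 > 0.5, so result = 0.5
  (((((Q → P) → Q) → Q) → Q) → Q): 0.5 ≤ 0.5, so result = 1
  ((((((Q → P) → Q) → Q) → Q) → Q) → P): 1 > 0.6, so result = 0.6
  (((((((Q → P) → Q) → Q) → Q) → Q) → P) → Q): 0.6 > 0.5, so result = 0.5
  ((((((((Q → P) → Q) → Q) → Q) → Q) → P) → Q) → Q): 0.5 ≤ 0.5, so result = 1
  Gödel value = 1
Łukasiewicz evaluation:
  (Q → P): min(1, 1 − 0.5 + 0.6) = 1
  ((Q → P) → Q): min(1, 1 − 1 + 0.5) = 0.5
  (((Q → P) → Q) → Q): min(1, 1 − 0.5 + 0.5) = 1
  ((((Q → P) → Q) → Q) → Q): min(1, 1 − 1 + 0.5) = 0.5
  (((((Q → P) → Q) → Q) → Q) → Q): min(1, 1 − 0.5 + 0.5) = 1
  ((((((Q → P) → Q) → Q) → Q) → Q) → P): min(1, 1 − 1 + 0.6) = 0.6
  (((((((Q → P) → Q) → Q) → Q) → Q) → P) → Q): min(1, 1 − 0.6 + 0.5) = 0.9
  ((((((((Q → P) → Q) → Q) → Q) → Q) → P) → Q) → Q): min(1, 1 − 0.9 + 0.5) = 0.6
  Łukasiewicz value = 0.6
Difference: 1 − 0.6 = 0.40

0.40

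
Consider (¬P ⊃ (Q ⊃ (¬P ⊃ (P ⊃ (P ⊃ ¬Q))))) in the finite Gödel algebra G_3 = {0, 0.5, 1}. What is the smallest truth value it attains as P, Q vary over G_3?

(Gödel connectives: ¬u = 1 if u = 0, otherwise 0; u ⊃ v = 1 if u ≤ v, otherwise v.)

1.00

Every assignment gives 1. For instance at P = 0, Q = 0:
  ¬P: Gödel ¬ of 0 = 1 (operand is 0)
  ¬P: Gödel ¬ of 0 = 1 (operand is 0)
  ¬Q: Gödel ¬ of 0 = 1 (operand is 0)
  (P ⊃ ¬Q): 0 ≤ 1, so result = 1
  (P ⊃ (P ⊃ ¬Q)): 0 ≤ 1, so result = 1
  (¬P ⊃ (P ⊃ (P ⊃ ¬Q))): 1 ≤ 1, so result = 1
  (Q ⊃ (¬P ⊃ (P ⊃ (P ⊃ ¬Q)))): 0 ≤ 1, so result = 1
  (¬P ⊃ (Q ⊃ (¬P ⊃ (P ⊃ (P ⊃ ¬Q))))): 1 ≤ 1, so result = 1
All 9 assignments give value 1 — the formula is a G_3-tautology.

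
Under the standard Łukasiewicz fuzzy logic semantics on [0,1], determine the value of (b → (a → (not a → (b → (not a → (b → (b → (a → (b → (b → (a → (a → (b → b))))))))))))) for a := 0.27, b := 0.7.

not a: Łukasiewicz ¬ gives 1 − 0.27 = 0.73
not a: Łukasiewicz ¬ gives 1 − 0.27 = 0.73
(b → b): min(1, 1 − 0.7 + 0.7) = 1
(a → (b → b)): min(1, 1 − 0.27 + 1) = 1
(a → (a → (b → b))): min(1, 1 − 0.27 + 1) = 1
(b → (a → (a → (b → b)))): min(1, 1 − 0.7 + 1) = 1
(b → (b → (a → (a → (b → b))))): min(1, 1 − 0.7 + 1) = 1
(a → (b → (b → (a → (a → (b → b)))))): min(1, 1 − 0.27 + 1) = 1
(b → (a → (b → (b → (a → (a → (b → b))))))): min(1, 1 − 0.7 + 1) = 1
(b → (b → (a → (b → (b → (a → (a → (b → b)))))))): min(1, 1 − 0.7 + 1) = 1
(not a → (b → (b → (a → (b → (b → (a → (a → (b → b))))))))): min(1, 1 − 0.73 + 1) = 1
(b → (not a → (b → (b → (a → (b → (b → (a → (a → (b → b)))))))))): min(1, 1 − 0.7 + 1) = 1
(not a → (b → (not a → (b → (b → (a → (b → (b → (a → (a → (b → b))))))))))): min(1, 1 − 0.73 + 1) = 1
(a → (not a → (b → (not a → (b → (b → (a → (b → (b → (a → (a → (b → b)))))))))))): min(1, 1 − 0.27 + 1) = 1
(b → (a → (not a → (b → (not a → (b → (b → (a → (b → (b → (a → (a → (b → b))))))))))))): min(1, 1 − 0.7 + 1) = 1

1.00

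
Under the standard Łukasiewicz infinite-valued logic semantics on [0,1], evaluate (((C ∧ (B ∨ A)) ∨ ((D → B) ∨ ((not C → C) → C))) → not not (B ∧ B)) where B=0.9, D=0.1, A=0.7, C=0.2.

(B ∨ A) = max(0.9, 0.7) = 0.9
(C ∧ (B ∨ A)) = min(0.2, 0.9) = 0.2
(D → B): min(1, 1 − 0.1 + 0.9) = 1
not C: Łukasiewicz ¬ gives 1 − 0.2 = 0.8
(not C → C): min(1, 1 − 0.8 + 0.2) = 0.4
((not C → C) → C): min(1, 1 − 0.4 + 0.2) = 0.8
((D → B) ∨ ((not C → C) → C)) = max(1, 0.8) = 1
((C ∧ (B ∨ A)) ∨ ((D → B) ∨ ((not C → C) → C))) = max(0.2, 1) = 1
(B ∧ B) = min(0.9, 0.9) = 0.9
not (B ∧ B): Łukasiewicz ¬ gives 1 − 0.9 = 0.1
not not (B ∧ B): Łukasiewicz ¬ gives 1 − 0.1 = 0.9
(((C ∧ (B ∨ A)) ∨ ((D → B) ∨ ((not C → C) → C))) → not not (B ∧ B)): min(1, 1 − 1 + 0.9) = 0.9

0.90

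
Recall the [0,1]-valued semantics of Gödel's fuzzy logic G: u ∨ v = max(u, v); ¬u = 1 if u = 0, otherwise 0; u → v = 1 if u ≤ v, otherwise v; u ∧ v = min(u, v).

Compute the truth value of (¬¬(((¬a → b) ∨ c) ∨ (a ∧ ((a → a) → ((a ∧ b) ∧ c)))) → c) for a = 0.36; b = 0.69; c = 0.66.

0.66

¬a: Gödel ¬ of 0.36 = 0 (operand ≠ 0)
(¬a → b): 0 ≤ 0.69, so result = 1
((¬a → b) ∨ c) = max(1, 0.66) = 1
(a → a): 0.36 ≤ 0.36, so result = 1
(a ∧ b) = min(0.36, 0.69) = 0.36
((a ∧ b) ∧ c) = min(0.36, 0.66) = 0.36
((a → a) → ((a ∧ b) ∧ c)): 1 > 0.36, so result = 0.36
(a ∧ ((a → a) → ((a ∧ b) ∧ c))) = min(0.36, 0.36) = 0.36
(((¬a → b) ∨ c) ∨ (a ∧ ((a → a) → ((a ∧ b) ∧ c)))) = max(1, 0.36) = 1
¬(((¬a → b) ∨ c) ∨ (a ∧ ((a → a) → ((a ∧ b) ∧ c)))): Gödel ¬ of 1 = 0 (operand ≠ 0)
¬¬(((¬a → b) ∨ c) ∨ (a ∧ ((a → a) → ((a ∧ b) ∧ c)))): Gödel ¬ of 0 = 1 (operand is 0)
(¬¬(((¬a → b) ∨ c) ∨ (a ∧ ((a → a) → ((a ∧ b) ∧ c)))) → c): 1 > 0.66, so result = 0.66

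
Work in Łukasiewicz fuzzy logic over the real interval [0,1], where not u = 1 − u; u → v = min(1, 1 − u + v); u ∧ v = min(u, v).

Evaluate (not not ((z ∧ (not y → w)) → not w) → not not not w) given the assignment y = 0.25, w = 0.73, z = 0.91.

0.91

not y: Łukasiewicz ¬ gives 1 − 0.25 = 0.75
(not y → w): min(1, 1 − 0.75 + 0.73) = 0.98
(z ∧ (not y → w)) = min(0.91, 0.98) = 0.91
not w: Łukasiewicz ¬ gives 1 − 0.73 = 0.27
((z ∧ (not y → w)) → not w): min(1, 1 − 0.91 + 0.27) = 0.36
not ((z ∧ (not y → w)) → not w): Łukasiewicz ¬ gives 1 − 0.36 = 0.64
not not ((z ∧ (not y → w)) → not w): Łukasiewicz ¬ gives 1 − 0.64 = 0.36
not w: Łukasiewicz ¬ gives 1 − 0.73 = 0.27
not not w: Łukasiewicz ¬ gives 1 − 0.27 = 0.73
not not not w: Łukasiewicz ¬ gives 1 − 0.73 = 0.27
(not not ((z ∧ (not y → w)) → not w) → not not not w): min(1, 1 − 0.36 + 0.27) = 0.91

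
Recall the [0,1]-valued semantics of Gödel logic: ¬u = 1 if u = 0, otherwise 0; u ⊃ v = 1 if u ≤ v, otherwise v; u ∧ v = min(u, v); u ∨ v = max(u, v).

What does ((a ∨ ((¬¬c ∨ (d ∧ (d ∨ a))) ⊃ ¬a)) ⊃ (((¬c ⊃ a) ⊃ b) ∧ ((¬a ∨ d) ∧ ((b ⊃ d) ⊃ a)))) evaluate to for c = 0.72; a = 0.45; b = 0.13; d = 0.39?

0.13

¬c: Gödel ¬ of 0.72 = 0 (operand ≠ 0)
¬¬c: Gödel ¬ of 0 = 1 (operand is 0)
(d ∨ a) = max(0.39, 0.45) = 0.45
(d ∧ (d ∨ a)) = min(0.39, 0.45) = 0.39
(¬¬c ∨ (d ∧ (d ∨ a))) = max(1, 0.39) = 1
¬a: Gödel ¬ of 0.45 = 0 (operand ≠ 0)
((¬¬c ∨ (d ∧ (d ∨ a))) ⊃ ¬a): 1 > 0, so result = 0
(a ∨ ((¬¬c ∨ (d ∧ (d ∨ a))) ⊃ ¬a)) = max(0.45, 0) = 0.45
¬c: Gödel ¬ of 0.72 = 0 (operand ≠ 0)
(¬c ⊃ a): 0 ≤ 0.45, so result = 1
((¬c ⊃ a) ⊃ b): 1 > 0.13, so result = 0.13
¬a: Gödel ¬ of 0.45 = 0 (operand ≠ 0)
(¬a ∨ d) = max(0, 0.39) = 0.39
(b ⊃ d): 0.13 ≤ 0.39, so result = 1
((b ⊃ d) ⊃ a): 1 > 0.45, so result = 0.45
((¬a ∨ d) ∧ ((b ⊃ d) ⊃ a)) = min(0.39, 0.45) = 0.39
(((¬c ⊃ a) ⊃ b) ∧ ((¬a ∨ d) ∧ ((b ⊃ d) ⊃ a))) = min(0.13, 0.39) = 0.13
((a ∨ ((¬¬c ∨ (d ∧ (d ∨ a))) ⊃ ¬a)) ⊃ (((¬c ⊃ a) ⊃ b) ∧ ((¬a ∨ d) ∧ ((b ⊃ d) ⊃ a)))): 0.45 > 0.13, so result = 0.13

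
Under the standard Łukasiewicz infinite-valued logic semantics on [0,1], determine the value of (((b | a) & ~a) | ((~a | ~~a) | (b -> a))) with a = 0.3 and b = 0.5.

(b | a) = max(0.5, 0.3) = 0.5
~a: Łukasiewicz ¬ gives 1 − 0.3 = 0.7
((b | a) & ~a) = min(0.5, 0.7) = 0.5
~a: Łukasiewicz ¬ gives 1 − 0.3 = 0.7
~a: Łukasiewicz ¬ gives 1 − 0.3 = 0.7
~~a: Łukasiewicz ¬ gives 1 − 0.7 = 0.3
(~a | ~~a) = max(0.7, 0.3) = 0.7
(b -> a): min(1, 1 − 0.5 + 0.3) = 0.8
((~a | ~~a) | (b -> a)) = max(0.7, 0.8) = 0.8
(((b | a) & ~a) | ((~a | ~~a) | (b -> a))) = max(0.5, 0.8) = 0.8

0.80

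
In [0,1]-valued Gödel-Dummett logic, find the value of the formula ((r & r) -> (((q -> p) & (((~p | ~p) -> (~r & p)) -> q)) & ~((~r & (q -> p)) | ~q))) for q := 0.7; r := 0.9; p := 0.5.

(r & r) = min(0.9, 0.9) = 0.9
(q -> p): 0.7 > 0.5, so result = 0.5
~p: Gödel ¬ of 0.5 = 0 (operand ≠ 0)
~p: Gödel ¬ of 0.5 = 0 (operand ≠ 0)
(~p | ~p) = max(0, 0) = 0
~r: Gödel ¬ of 0.9 = 0 (operand ≠ 0)
(~r & p) = min(0, 0.5) = 0
((~p | ~p) -> (~r & p)): 0 ≤ 0, so result = 1
(((~p | ~p) -> (~r & p)) -> q): 1 > 0.7, so result = 0.7
((q -> p) & (((~p | ~p) -> (~r & p)) -> q)) = min(0.5, 0.7) = 0.5
~r: Gödel ¬ of 0.9 = 0 (operand ≠ 0)
(q -> p): 0.7 > 0.5, so result = 0.5
(~r & (q -> p)) = min(0, 0.5) = 0
~q: Gödel ¬ of 0.7 = 0 (operand ≠ 0)
((~r & (q -> p)) | ~q) = max(0, 0) = 0
~((~r & (q -> p)) | ~q): Gödel ¬ of 0 = 1 (operand is 0)
(((q -> p) & (((~p | ~p) -> (~r & p)) -> q)) & ~((~r & (q -> p)) | ~q)) = min(0.5, 1) = 0.5
((r & r) -> (((q -> p) & (((~p | ~p) -> (~r & p)) -> q)) & ~((~r & (q -> p)) | ~q))): 0.9 > 0.5, so result = 0.5

0.50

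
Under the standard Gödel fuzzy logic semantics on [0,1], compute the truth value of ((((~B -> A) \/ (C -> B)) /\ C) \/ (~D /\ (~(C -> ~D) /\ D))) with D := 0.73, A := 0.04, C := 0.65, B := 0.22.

~B: Gödel ¬ of 0.22 = 0 (operand ≠ 0)
(~B -> A): 0 ≤ 0.04, so result = 1
(C -> B): 0.65 > 0.22, so result = 0.22
((~B -> A) \/ (C -> B)) = max(1, 0.22) = 1
(((~B -> A) \/ (C -> B)) /\ C) = min(1, 0.65) = 0.65
~D: Gödel ¬ of 0.73 = 0 (operand ≠ 0)
~D: Gödel ¬ of 0.73 = 0 (operand ≠ 0)
(C -> ~D): 0.65 > 0, so result = 0
~(C -> ~D): Gödel ¬ of 0 = 1 (operand is 0)
(~(C -> ~D) /\ D) = min(1, 0.73) = 0.73
(~D /\ (~(C -> ~D) /\ D)) = min(0, 0.73) = 0
((((~B -> A) \/ (C -> B)) /\ C) \/ (~D /\ (~(C -> ~D) /\ D))) = max(0.65, 0) = 0.65

0.65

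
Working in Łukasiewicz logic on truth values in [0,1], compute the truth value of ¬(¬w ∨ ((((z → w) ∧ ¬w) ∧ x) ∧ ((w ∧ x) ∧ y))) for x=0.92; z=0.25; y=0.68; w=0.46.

0.46

¬w: Łukasiewicz ¬ gives 1 − 0.46 = 0.54
(z → w): min(1, 1 − 0.25 + 0.46) = 1
¬w: Łukasiewicz ¬ gives 1 − 0.46 = 0.54
((z → w) ∧ ¬w) = min(1, 0.54) = 0.54
(((z → w) ∧ ¬w) ∧ x) = min(0.54, 0.92) = 0.54
(w ∧ x) = min(0.46, 0.92) = 0.46
((w ∧ x) ∧ y) = min(0.46, 0.68) = 0.46
((((z → w) ∧ ¬w) ∧ x) ∧ ((w ∧ x) ∧ y)) = min(0.54, 0.46) = 0.46
(¬w ∨ ((((z → w) ∧ ¬w) ∧ x) ∧ ((w ∧ x) ∧ y))) = max(0.54, 0.46) = 0.54
¬(¬w ∨ ((((z → w) ∧ ¬w) ∧ x) ∧ ((w ∧ x) ∧ y))): Łukasiewicz ¬ gives 1 − 0.54 = 0.46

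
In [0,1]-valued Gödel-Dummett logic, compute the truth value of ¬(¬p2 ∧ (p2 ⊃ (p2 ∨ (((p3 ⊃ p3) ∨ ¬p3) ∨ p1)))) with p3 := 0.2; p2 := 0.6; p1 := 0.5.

¬p2: Gödel ¬ of 0.6 = 0 (operand ≠ 0)
(p3 ⊃ p3): 0.2 ≤ 0.2, so result = 1
¬p3: Gödel ¬ of 0.2 = 0 (operand ≠ 0)
((p3 ⊃ p3) ∨ ¬p3) = max(1, 0) = 1
(((p3 ⊃ p3) ∨ ¬p3) ∨ p1) = max(1, 0.5) = 1
(p2 ∨ (((p3 ⊃ p3) ∨ ¬p3) ∨ p1)) = max(0.6, 1) = 1
(p2 ⊃ (p2 ∨ (((p3 ⊃ p3) ∨ ¬p3) ∨ p1))): 0.6 ≤ 1, so result = 1
(¬p2 ∧ (p2 ⊃ (p2 ∨ (((p3 ⊃ p3) ∨ ¬p3) ∨ p1)))) = min(0, 1) = 0
¬(¬p2 ∧ (p2 ⊃ (p2 ∨ (((p3 ⊃ p3) ∨ ¬p3) ∨ p1)))): Gödel ¬ of 0 = 1 (operand is 0)

1.00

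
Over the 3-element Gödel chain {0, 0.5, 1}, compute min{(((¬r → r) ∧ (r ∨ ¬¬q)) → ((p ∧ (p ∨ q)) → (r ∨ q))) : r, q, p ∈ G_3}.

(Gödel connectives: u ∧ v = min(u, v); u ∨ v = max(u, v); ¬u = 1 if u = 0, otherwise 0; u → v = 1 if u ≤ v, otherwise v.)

0.50

The minimum is attained at r = 0.5, q = 0.5, p = 1:
  ¬r: Gödel ¬ of 0.5 = 0 (operand ≠ 0)
  (¬r → r): 0 ≤ 0.5, so result = 1
  ¬q: Gödel ¬ of 0.5 = 0 (operand ≠ 0)
  ¬¬q: Gödel ¬ of 0 = 1 (operand is 0)
  (r ∨ ¬¬q) = max(0.5, 1) = 1
  ((¬r → r) ∧ (r ∨ ¬¬q)) = min(1, 1) = 1
  (p ∨ q) = max(1, 0.5) = 1
  (p ∧ (p ∨ q)) = min(1, 1) = 1
  (r ∨ q) = max(0.5, 0.5) = 0.5
  ((p ∧ (p ∨ q)) → (r ∨ q)): 1 > 0.5, so result = 0.5
  (((¬r → r) ∧ (r ∨ ¬¬q)) → ((p ∧ (p ∨ q)) → (r ∨ q))): 1 > 0.5, so result = 0.5
Checking all 27 assignments confirms none give a value below 0.50.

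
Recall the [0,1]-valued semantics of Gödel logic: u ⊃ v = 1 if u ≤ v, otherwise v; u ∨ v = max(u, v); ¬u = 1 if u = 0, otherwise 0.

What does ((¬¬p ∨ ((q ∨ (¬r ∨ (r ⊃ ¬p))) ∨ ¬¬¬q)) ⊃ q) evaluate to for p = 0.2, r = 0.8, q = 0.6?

¬p: Gödel ¬ of 0.2 = 0 (operand ≠ 0)
¬¬p: Gödel ¬ of 0 = 1 (operand is 0)
¬r: Gödel ¬ of 0.8 = 0 (operand ≠ 0)
¬p: Gödel ¬ of 0.2 = 0 (operand ≠ 0)
(r ⊃ ¬p): 0.8 > 0, so result = 0
(¬r ∨ (r ⊃ ¬p)) = max(0, 0) = 0
(q ∨ (¬r ∨ (r ⊃ ¬p))) = max(0.6, 0) = 0.6
¬q: Gödel ¬ of 0.6 = 0 (operand ≠ 0)
¬¬q: Gödel ¬ of 0 = 1 (operand is 0)
¬¬¬q: Gödel ¬ of 1 = 0 (operand ≠ 0)
((q ∨ (¬r ∨ (r ⊃ ¬p))) ∨ ¬¬¬q) = max(0.6, 0) = 0.6
(¬¬p ∨ ((q ∨ (¬r ∨ (r ⊃ ¬p))) ∨ ¬¬¬q)) = max(1, 0.6) = 1
((¬¬p ∨ ((q ∨ (¬r ∨ (r ⊃ ¬p))) ∨ ¬¬¬q)) ⊃ q): 1 > 0.6, so result = 0.6

0.60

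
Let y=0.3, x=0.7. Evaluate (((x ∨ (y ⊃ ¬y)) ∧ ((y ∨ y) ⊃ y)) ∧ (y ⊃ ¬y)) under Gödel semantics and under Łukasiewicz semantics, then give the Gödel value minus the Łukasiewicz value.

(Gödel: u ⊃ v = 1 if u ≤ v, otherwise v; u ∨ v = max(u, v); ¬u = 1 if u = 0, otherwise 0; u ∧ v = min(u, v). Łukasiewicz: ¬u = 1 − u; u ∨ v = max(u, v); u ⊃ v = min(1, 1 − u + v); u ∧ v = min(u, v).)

-1.00

Gödel evaluation:
  ¬y: Gödel ¬ of 0.3 = 0 (operand ≠ 0)
  (y ⊃ ¬y): 0.3 > 0, so result = 0
  (x ∨ (y ⊃ ¬y)) = max(0.7, 0) = 0.7
  (y ∨ y) = max(0.3, 0.3) = 0.3
  ((y ∨ y) ⊃ y): 0.3 ≤ 0.3, so result = 1
  ((x ∨ (y ⊃ ¬y)) ∧ ((y ∨ y) ⊃ y)) = min(0.7, 1) = 0.7
  ¬y: Gödel ¬ of 0.3 = 0 (operand ≠ 0)
  (y ⊃ ¬y): 0.3 > 0, so result = 0
  (((x ∨ (y ⊃ ¬y)) ∧ ((y ∨ y) ⊃ y)) ∧ (y ⊃ ¬y)) = min(0.7, 0) = 0
  Gödel value = 0
Łukasiewicz evaluation:
  ¬y: Łukasiewicz ¬ gives 1 − 0.3 = 0.7
  (y ⊃ ¬y): min(1, 1 − 0.3 + 0.7) = 1
  (x ∨ (y ⊃ ¬y)) = max(0.7, 1) = 1
  (y ∨ y) = max(0.3, 0.3) = 0.3
  ((y ∨ y) ⊃ y): min(1, 1 − 0.3 + 0.3) = 1
  ((x ∨ (y ⊃ ¬y)) ∧ ((y ∨ y) ⊃ y)) = min(1, 1) = 1
  ¬y: Łukasiewicz ¬ gives 1 − 0.3 = 0.7
  (y ⊃ ¬y): min(1, 1 − 0.3 + 0.7) = 1
  (((x ∨ (y ⊃ ¬y)) ∧ ((y ∨ y) ⊃ y)) ∧ (y ⊃ ¬y)) = min(1, 1) = 1
  Łukasiewicz value = 1
Difference: 0 − 1 = -1.00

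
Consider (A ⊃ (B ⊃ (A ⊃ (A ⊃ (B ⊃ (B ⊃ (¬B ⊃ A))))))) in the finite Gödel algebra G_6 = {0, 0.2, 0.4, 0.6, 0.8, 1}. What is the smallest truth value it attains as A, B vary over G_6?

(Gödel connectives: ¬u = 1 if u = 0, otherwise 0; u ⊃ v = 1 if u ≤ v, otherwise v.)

Every assignment gives 1. For instance at A = 0, B = 0:
  ¬B: Gödel ¬ of 0 = 1 (operand is 0)
  (¬B ⊃ A): 1 > 0, so result = 0
  (B ⊃ (¬B ⊃ A)): 0 ≤ 0, so result = 1
  (B ⊃ (B ⊃ (¬B ⊃ A))): 0 ≤ 1, so result = 1
  (A ⊃ (B ⊃ (B ⊃ (¬B ⊃ A)))): 0 ≤ 1, so result = 1
  (A ⊃ (A ⊃ (B ⊃ (B ⊃ (¬B ⊃ A))))): 0 ≤ 1, so result = 1
  (B ⊃ (A ⊃ (A ⊃ (B ⊃ (B ⊃ (¬B ⊃ A)))))): 0 ≤ 1, so result = 1
  (A ⊃ (B ⊃ (A ⊃ (A ⊃ (B ⊃ (B ⊃ (¬B ⊃ A))))))): 0 ≤ 1, so result = 1
All 36 assignments give value 1 — the formula is a G_6-tautology.

1.00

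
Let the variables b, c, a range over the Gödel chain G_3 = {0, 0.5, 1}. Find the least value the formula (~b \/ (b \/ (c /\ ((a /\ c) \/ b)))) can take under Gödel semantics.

The minimum is attained at b = 0.5, c = 0, a = 0:
  ~b: Gödel ¬ of 0.5 = 0 (operand ≠ 0)
  (a /\ c) = min(0, 0) = 0
  ((a /\ c) \/ b) = max(0, 0.5) = 0.5
  (c /\ ((a /\ c) \/ b)) = min(0, 0.5) = 0
  (b \/ (c /\ ((a /\ c) \/ b))) = max(0.5, 0) = 0.5
  (~b \/ (b \/ (c /\ ((a /\ c) \/ b)))) = max(0, 0.5) = 0.5
Checking all 27 assignments confirms none give a value below 0.50.

0.50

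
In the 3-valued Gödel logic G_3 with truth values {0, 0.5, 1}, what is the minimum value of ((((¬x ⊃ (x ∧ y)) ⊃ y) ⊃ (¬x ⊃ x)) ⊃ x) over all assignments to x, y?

0.50

The minimum is attained at x = 0.5, y = 0:
  ¬x: Gödel ¬ of 0.5 = 0 (operand ≠ 0)
  (x ∧ y) = min(0.5, 0) = 0
  (¬x ⊃ (x ∧ y)): 0 ≤ 0, so result = 1
  ((¬x ⊃ (x ∧ y)) ⊃ y): 1 > 0, so result = 0
  ¬x: Gödel ¬ of 0.5 = 0 (operand ≠ 0)
  (¬x ⊃ x): 0 ≤ 0.5, so result = 1
  (((¬x ⊃ (x ∧ y)) ⊃ y) ⊃ (¬x ⊃ x)): 0 ≤ 1, so result = 1
  ((((¬x ⊃ (x ∧ y)) ⊃ y) ⊃ (¬x ⊃ x)) ⊃ x): 1 > 0.5, so result = 0.5
Checking all 9 assignments confirms none give a value below 0.50.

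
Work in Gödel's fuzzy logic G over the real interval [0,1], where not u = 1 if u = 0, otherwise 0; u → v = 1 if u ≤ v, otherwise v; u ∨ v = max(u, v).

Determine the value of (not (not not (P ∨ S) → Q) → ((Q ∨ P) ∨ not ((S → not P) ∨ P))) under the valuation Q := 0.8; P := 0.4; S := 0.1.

(P ∨ S) = max(0.4, 0.1) = 0.4
not (P ∨ S): Gödel ¬ of 0.4 = 0 (operand ≠ 0)
not not (P ∨ S): Gödel ¬ of 0 = 1 (operand is 0)
(not not (P ∨ S) → Q): 1 > 0.8, so result = 0.8
not (not not (P ∨ S) → Q): Gödel ¬ of 0.8 = 0 (operand ≠ 0)
(Q ∨ P) = max(0.8, 0.4) = 0.8
not P: Gödel ¬ of 0.4 = 0 (operand ≠ 0)
(S → not P): 0.1 > 0, so result = 0
((S → not P) ∨ P) = max(0, 0.4) = 0.4
not ((S → not P) ∨ P): Gödel ¬ of 0.4 = 0 (operand ≠ 0)
((Q ∨ P) ∨ not ((S → not P) ∨ P)) = max(0.8, 0) = 0.8
(not (not not (P ∨ S) → Q) → ((Q ∨ P) ∨ not ((S → not P) ∨ P))): 0 ≤ 0.8, so result = 1

1.00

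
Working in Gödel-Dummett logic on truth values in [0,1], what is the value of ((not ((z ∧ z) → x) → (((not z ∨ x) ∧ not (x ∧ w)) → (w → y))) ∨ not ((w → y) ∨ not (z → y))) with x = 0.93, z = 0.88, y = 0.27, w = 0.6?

(z ∧ z) = min(0.88, 0.88) = 0.88
((z ∧ z) → x): 0.88 ≤ 0.93, so result = 1
not ((z ∧ z) → x): Gödel ¬ of 1 = 0 (operand ≠ 0)
not z: Gödel ¬ of 0.88 = 0 (operand ≠ 0)
(not z ∨ x) = max(0, 0.93) = 0.93
(x ∧ w) = min(0.93, 0.6) = 0.6
not (x ∧ w): Gödel ¬ of 0.6 = 0 (operand ≠ 0)
((not z ∨ x) ∧ not (x ∧ w)) = min(0.93, 0) = 0
(w → y): 0.6 > 0.27, so result = 0.27
(((not z ∨ x) ∧ not (x ∧ w)) → (w → y)): 0 ≤ 0.27, so result = 1
(not ((z ∧ z) → x) → (((not z ∨ x) ∧ not (x ∧ w)) → (w → y))): 0 ≤ 1, so result = 1
(w → y): 0.6 > 0.27, so result = 0.27
(z → y): 0.88 > 0.27, so result = 0.27
not (z → y): Gödel ¬ of 0.27 = 0 (operand ≠ 0)
((w → y) ∨ not (z → y)) = max(0.27, 0) = 0.27
not ((w → y) ∨ not (z → y)): Gödel ¬ of 0.27 = 0 (operand ≠ 0)
((not ((z ∧ z) → x) → (((not z ∨ x) ∧ not (x ∧ w)) → (w → y))) ∨ not ((w → y) ∨ not (z → y))) = max(1, 0) = 1

1.00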